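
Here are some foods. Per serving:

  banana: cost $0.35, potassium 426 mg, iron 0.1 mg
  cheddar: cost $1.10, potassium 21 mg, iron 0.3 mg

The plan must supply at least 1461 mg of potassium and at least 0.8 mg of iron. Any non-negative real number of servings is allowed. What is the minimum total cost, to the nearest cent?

$2.80

At the optimum either one food covers both requirements or two foods hit both targets exactly; no other combination can be cheaper.
banana only: max(1461/426, 0.8/0.1) = 8 servings → $2.80.
cheddar only: max(1461/21, 0.8/0.3) = 69.57 servings → $76.53.
banana + cheddar with both tight: 3.353 servings and 1.549 servings → $2.88.
Cheapest feasible corner: $2.80.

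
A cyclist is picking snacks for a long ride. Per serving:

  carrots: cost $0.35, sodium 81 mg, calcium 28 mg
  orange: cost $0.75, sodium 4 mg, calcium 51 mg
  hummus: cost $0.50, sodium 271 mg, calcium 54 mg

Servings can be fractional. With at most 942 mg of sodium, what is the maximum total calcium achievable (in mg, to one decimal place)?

12010.5 mg

Calcium per mg sodium: orange 12.75, carrots 0.3457, hummus 0.1993.
With no serving limits, spend the whole sodium allowance on orange: 942 mg / 4 mg × 51 mg = 12010.5 mg.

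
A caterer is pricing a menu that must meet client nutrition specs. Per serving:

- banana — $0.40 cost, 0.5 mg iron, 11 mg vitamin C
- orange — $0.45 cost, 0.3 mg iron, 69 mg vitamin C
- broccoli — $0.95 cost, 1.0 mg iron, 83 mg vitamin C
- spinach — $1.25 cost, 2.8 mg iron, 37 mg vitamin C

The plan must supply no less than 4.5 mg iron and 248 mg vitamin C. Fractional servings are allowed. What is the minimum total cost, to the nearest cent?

At the optimum either one food covers both requirements or two foods hit both targets exactly; no other combination can be cheaper.
banana only: max(4.5/0.5, 248/11) = 22.55 servings → $9.02.
orange only: max(4.5/0.3, 248/69) = 15 servings → $6.75.
broccoli only: max(4.5/1.0, 248/83) = 4.5 servings → $4.28.
spinach only: max(4.5/2.8, 248/37) = 6.703 servings → $8.38.
banana + orange with both tight: 7.567 servings and 2.388 servings → $4.10.
banana + broccoli with both tight: 4.115 servings and 2.443 servings → $3.97.
banana + spinach: the both-tight solution has a negative serving — not a feasible corner.
orange + broccoli: the both-tight solution has a negative serving — not a feasible corner.
orange + spinach with both tight: 2.899 servings and 1.297 servings → $2.93.
broccoli + spinach with both tight: 2.702 servings and 0.6423 servings → $3.37.
So the least-cost plan costs $2.93.

$2.93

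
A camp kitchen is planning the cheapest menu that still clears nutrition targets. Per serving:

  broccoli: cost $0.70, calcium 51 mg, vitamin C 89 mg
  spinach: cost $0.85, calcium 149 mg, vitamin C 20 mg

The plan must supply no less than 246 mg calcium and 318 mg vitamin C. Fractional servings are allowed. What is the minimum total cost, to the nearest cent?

A basic optimal solution has at most two foods positive. Try each food alone and each pair with both targets met exactly.
broccoli only: max(246/51, 318/89) = 4.824 servings → $3.38.
spinach only: max(246/149, 318/20) = 15.9 servings → $13.52.
broccoli + spinach with both tight: 3.469 servings and 0.4637 servings → $2.82.
So the least-cost plan costs $2.82.

$2.82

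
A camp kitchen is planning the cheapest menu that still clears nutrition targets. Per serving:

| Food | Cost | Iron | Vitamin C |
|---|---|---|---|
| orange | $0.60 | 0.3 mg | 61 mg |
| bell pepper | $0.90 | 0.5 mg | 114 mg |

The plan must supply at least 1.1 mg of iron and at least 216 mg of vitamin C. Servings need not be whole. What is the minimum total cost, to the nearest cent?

orange only: max(1.1/0.3, 216/61) = 3.667 servings → $2.20.
bell pepper only: max(1.1/0.5, 216/114) = 2.2 servings → $1.98.
orange + bell pepper: intersection lies outside the first quadrant.
The minimum over all feasible corners is $1.98.

$1.98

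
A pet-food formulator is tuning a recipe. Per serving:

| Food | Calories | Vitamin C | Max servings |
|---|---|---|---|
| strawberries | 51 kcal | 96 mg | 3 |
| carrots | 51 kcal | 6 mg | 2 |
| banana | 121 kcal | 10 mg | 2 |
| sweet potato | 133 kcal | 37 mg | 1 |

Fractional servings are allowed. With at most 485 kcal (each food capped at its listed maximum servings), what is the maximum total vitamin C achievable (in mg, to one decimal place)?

Vitamin C per kcal: strawberries 1.882, sweet potato 0.2782, carrots 0.1176, banana 0.08264.
Take 3 servings of strawberries: uses 153 kcal, +288.0 mg vitamin C (running total 288.0 mg).
Take 1 serving of sweet potato: uses 133 kcal, +37.0 mg vitamin C (running total 325.0 mg).
Take 2 servings of carrots: uses 102 kcal, +12.0 mg vitamin C (running total 337.0 mg).
Take 0.8017 servings of banana: uses 97 kcal, +8.0 mg vitamin C (running total 345.0 mg).
Greedy by best ratio exhausts the calories allowance optimally: 345.0 mg.

345.0 mg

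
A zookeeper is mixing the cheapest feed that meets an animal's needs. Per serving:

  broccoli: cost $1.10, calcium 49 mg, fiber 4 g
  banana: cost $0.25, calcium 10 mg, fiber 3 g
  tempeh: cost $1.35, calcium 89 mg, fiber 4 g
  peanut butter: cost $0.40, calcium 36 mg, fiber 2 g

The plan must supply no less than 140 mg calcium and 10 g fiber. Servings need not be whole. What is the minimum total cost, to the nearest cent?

$1.68

Compare the cost at each extreme point of the feasible region.
broccoli only: max(140/49, 10/4) = 2.857 servings → $3.14.
banana only: max(140/10, 10/3) = 14 servings → $3.50.
tempeh only: max(140/89, 10/4) = 2.5 servings → $3.38.
peanut butter only: max(140/36, 10/2) = 5 servings → $2.00.
broccoli + banana with both targets exact would need a negative amount; discard.
broccoli + tempeh with both tight: 2.062 servings and 0.4375 servings → $2.86.
broccoli + peanut butter with both tight: 1.739 servings and 1.522 servings → $2.52.
banana + tempeh with both tight: 1.454 servings and 1.41 servings → $2.27.
banana + peanut butter with both tight: 0.9091 servings and 3.636 servings → $1.68.
tempeh + peanut butter: the both-tight solution has a negative serving — not a feasible corner.
The minimum over all feasible corners is $1.68.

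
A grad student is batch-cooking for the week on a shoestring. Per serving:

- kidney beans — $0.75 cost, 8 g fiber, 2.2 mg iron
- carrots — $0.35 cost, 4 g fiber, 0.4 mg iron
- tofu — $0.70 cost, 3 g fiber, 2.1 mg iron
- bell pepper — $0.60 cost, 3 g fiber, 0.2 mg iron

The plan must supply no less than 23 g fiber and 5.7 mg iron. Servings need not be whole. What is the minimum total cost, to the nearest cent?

$2.13

This is a tiny linear program; its minimum lies at a vertex of the feasible set. List the vertices and price them.
kidney beans only: max(23/8, 5.7/2.2) = 2.875 servings → $2.16.
carrots only: max(23/4, 5.7/0.4) = 14.25 servings → $4.99.
tofu only: max(23/3, 5.7/2.1) = 7.667 servings → $5.37.
bell pepper only: max(23/3, 5.7/0.2) = 28.5 servings → $17.10.
kidney beans + carrots with both tight: 2.429 servings and 0.8929 servings → $2.13.
kidney beans + tofu with both targets exact would need a negative amount; discard.
kidney beans + bell pepper with both tight: 2.5 servings and 1 serving → $2.48.
carrots + tofu with both tight: 4.333 servings and 1.889 servings → $2.84.
carrots + bell pepper: the both-tight solution has a negative serving — not a feasible corner.
tofu + bell pepper with both tight: 2.193 servings and 5.474 servings → $4.82.
The minimum over all feasible corners is $2.13.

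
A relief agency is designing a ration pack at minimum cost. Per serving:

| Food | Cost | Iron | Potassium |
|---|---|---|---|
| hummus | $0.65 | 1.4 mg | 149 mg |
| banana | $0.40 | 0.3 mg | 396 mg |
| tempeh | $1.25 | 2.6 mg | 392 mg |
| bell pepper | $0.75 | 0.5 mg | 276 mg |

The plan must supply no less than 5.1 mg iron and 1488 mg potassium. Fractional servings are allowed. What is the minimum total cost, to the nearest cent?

$2.98

For a min-cost LP with two ≥-constraints, a basic feasible solution has at most two positive variables.
hummus only: max(5.1/1.4, 1488/149) = 9.987 servings → $6.49.
banana only: max(5.1/0.3, 1488/396) = 17 servings → $6.80.
tempeh only: max(5.1/2.6, 1488/392) = 3.796 servings → $4.74.
bell pepper only: max(5.1/0.5, 1488/276) = 10.2 servings → $7.65.
hummus + banana with both tight: 3.087 servings and 2.596 servings → $3.04.
hummus + tempeh: intersection lies outside the first quadrant.
hummus + bell pepper with both tight: 2.128 servings and 4.243 servings → $4.56.
banana + tempeh with both tight: 2.05 servings and 1.725 servings → $2.98.
banana + bell pepper: the both-tight solution has a negative serving — not a feasible corner.
tempeh + bell pepper with both tight: 1.272 servings and 3.584 servings → $4.28.
So the least-cost plan costs $2.98.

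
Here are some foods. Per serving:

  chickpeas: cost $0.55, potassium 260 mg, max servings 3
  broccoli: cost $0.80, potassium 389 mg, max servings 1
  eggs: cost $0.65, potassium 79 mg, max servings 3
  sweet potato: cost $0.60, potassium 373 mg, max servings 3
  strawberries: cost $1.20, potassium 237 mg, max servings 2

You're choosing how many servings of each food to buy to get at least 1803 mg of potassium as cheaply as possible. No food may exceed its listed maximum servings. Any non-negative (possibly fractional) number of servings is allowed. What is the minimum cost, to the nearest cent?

Cost per mg of potassium: sweet potato $0.0016, broccoli $0.0021, chickpeas $0.0021, strawberries $0.0051, eggs $0.0082.
Take 3 servings of sweet potato: +1119.0 mg potassium for $1.80 (total $1.80, still need 684.0 mg).
Take 1 serving of broccoli: +389.0 mg potassium for $0.80 (total $2.60, still need 295.0 mg).
Take 1.135 servings of chickpeas: +295.0 mg potassium for $0.62 (total $3.22, still need 0.0 mg).
Greedy by cheapest-per-mg is optimal for a single linear constraint, so the minimum cost is $3.22.

$3.22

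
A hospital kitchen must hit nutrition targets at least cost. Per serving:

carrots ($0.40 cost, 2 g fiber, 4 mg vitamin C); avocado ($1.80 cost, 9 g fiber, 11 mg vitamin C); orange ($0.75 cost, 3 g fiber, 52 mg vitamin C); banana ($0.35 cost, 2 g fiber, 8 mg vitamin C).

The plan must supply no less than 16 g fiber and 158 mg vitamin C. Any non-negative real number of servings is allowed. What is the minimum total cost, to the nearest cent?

$3.33

For a min-cost LP with two ≥-constraints, a basic feasible solution has at most two positive variables.
carrots only: max(16/2, 158/4) = 39.5 servings → $15.80.
avocado only: max(16/9, 158/11) = 14.36 servings → $25.85.
orange only: max(16/3, 158/52) = 5.333 servings → $4.00.
banana only: max(16/2, 158/8) = 19.75 servings → $6.91.
carrots + avocado: the both-tight solution has a negative serving — not a feasible corner.
carrots + orange with both tight: 3.891 servings and 2.739 servings → $3.61.
carrots + banana: intersection lies outside the first quadrant.
avocado + orange with both tight: 0.823 servings and 2.864 servings → $3.63.
avocado + banana with both targets exact would need a negative amount; discard.
orange + banana with both tight: 2.35 servings and 4.475 servings → $3.33.
The minimum over all feasible corners is $3.33.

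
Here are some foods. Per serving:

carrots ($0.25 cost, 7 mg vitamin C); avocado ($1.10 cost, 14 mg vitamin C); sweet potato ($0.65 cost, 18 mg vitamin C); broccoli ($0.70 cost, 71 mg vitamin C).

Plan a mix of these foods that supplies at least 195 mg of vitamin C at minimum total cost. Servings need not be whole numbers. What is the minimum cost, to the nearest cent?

$1.92

Cost per mg of vitamin C: broccoli $0.0099, carrots $0.0357, sweet potato $0.0361, avocado $0.0786.
With no serving limits, use only broccoli: 195 mg / 71 mg = 2.746 servings × $0.70 = $1.92.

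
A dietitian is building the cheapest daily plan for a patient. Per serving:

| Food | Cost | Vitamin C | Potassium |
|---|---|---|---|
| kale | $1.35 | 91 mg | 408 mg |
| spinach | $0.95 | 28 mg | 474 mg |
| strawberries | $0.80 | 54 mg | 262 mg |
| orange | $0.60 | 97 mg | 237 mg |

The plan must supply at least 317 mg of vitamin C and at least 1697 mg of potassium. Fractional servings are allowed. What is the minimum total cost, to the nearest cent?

At the optimum either one food covers both requirements or two foods hit both targets exactly; no other combination can be cheaper.
kale only: max(317/91, 1697/408) = 4.159 servings → $5.62.
spinach only: max(317/28, 1697/474) = 11.32 servings → $10.76.
strawberries only: max(317/54, 1697/262) = 6.477 servings → $5.18.
orange only: max(317/97, 1697/237) = 7.16 servings → $4.30.
kale + spinach with both tight: 3.24 servings and 0.7913 servings → $5.13.
kale + strawberries with both targets exact would need a negative amount; discard.
kale + orange: intersection lies outside the first quadrant.
spinach + strawberries with both tight: 0.4701 servings and 5.627 servings → $4.95.
spinach + orange with both tight: 2.274 servings and 2.612 servings → $3.73.
strawberries + orange: intersection lies outside the first quadrant.
Cheapest feasible corner: $3.73.

$3.73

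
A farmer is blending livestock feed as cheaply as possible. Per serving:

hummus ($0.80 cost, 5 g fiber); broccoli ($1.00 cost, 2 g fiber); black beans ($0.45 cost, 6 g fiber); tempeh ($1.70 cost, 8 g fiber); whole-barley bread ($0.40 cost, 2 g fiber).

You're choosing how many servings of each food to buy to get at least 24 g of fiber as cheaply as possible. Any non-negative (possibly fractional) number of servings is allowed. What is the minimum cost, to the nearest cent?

$1.80

Cost per g of fiber: black beans $0.0750, hummus $0.1600, whole-barley bread $0.2000, tempeh $0.2125, broccoli $0.5000.
With no serving limits, use only black beans: 24 g / 6 g = 4 servings × $0.45 = $1.80.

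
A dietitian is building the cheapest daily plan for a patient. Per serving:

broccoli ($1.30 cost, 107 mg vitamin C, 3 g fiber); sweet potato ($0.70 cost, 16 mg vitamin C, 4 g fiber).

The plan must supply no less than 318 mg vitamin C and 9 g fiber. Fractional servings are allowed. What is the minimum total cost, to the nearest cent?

$3.88

Minimising a linear cost over {vitamin C ≥ 318, fiber ≥ 9, servings ≥ 0} — the optimum is at a vertex, using one or two foods.
broccoli only: max(318/107, 9/3) = 3 servings → $3.90.
sweet potato only: max(318/16, 9/4) = 19.88 servings → $13.91.
broccoli + sweet potato with both tight: 2.968 servings and 0.02368 servings → $3.88.
The minimum over all feasible corners is $3.88.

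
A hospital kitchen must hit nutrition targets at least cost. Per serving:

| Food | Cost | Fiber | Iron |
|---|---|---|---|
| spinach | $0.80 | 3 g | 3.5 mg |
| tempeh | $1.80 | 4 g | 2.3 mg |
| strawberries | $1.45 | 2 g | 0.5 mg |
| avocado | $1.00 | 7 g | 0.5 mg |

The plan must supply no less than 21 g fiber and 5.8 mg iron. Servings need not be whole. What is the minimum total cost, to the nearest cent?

$3.49

spinach only: max(21/3, 5.8/3.5) = 7 servings → $5.60.
tempeh only: max(21/4, 5.8/2.3) = 5.25 servings → $9.45.
strawberries only: max(21/2, 5.8/0.5) = 11.6 servings → $16.82.
avocado only: max(21/7, 5.8/0.5) = 11.6 servings → $11.60.
spinach + tempeh: the both-tight solution has a negative serving — not a feasible corner.
spinach + strawberries with both tight: 0.2 servings and 10.2 servings → $14.95.
spinach + avocado with both tight: 1.309 servings and 2.439 servings → $3.49.
tempeh + strawberries with both tight: 0.4231 servings and 9.654 servings → $14.76.
tempeh + avocado with both tight: 2.135 servings and 1.78 servings → $5.62.
strawberries + avocado: intersection lies outside the first quadrant.
Cheapest feasible corner: $3.49.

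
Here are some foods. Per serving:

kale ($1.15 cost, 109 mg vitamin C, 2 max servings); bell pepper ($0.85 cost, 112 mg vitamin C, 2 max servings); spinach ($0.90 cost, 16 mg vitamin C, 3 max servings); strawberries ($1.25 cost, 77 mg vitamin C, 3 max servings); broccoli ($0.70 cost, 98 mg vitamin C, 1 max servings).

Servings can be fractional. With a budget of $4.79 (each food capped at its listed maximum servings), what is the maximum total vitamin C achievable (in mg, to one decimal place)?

545.5 mg

Vitamin C per dollar: broccoli 140, bell pepper 131.8, kale 94.78, strawberries 61.6, spinach 17.78.
Take 1 serving of broccoli: spends $0.70, +98.0 mg vitamin C (running total 98.0 mg).
Take 2 servings of bell pepper: spends $1.70, +224.0 mg vitamin C (running total 322.0 mg).
Take 2 servings of kale: spends $2.30, +218.0 mg vitamin C (running total 540.0 mg).
Take 0.072 servings of strawberries: spends $0.09, +5.5 mg vitamin C (running total 545.5 mg).
Greedy by best ratio exhausts the cost allowance optimally: 545.5 mg.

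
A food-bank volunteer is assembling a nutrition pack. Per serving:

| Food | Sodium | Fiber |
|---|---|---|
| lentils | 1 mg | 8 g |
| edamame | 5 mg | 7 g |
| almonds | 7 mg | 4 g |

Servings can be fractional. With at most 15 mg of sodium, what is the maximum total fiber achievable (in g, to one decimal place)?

120.0 g

Fiber per mg sodium: lentils 8, edamame 1.4, almonds 0.5714.
With no serving limits, spend the whole sodium allowance on lentils: 15 mg / 1 mg × 8 g = 120.0 g.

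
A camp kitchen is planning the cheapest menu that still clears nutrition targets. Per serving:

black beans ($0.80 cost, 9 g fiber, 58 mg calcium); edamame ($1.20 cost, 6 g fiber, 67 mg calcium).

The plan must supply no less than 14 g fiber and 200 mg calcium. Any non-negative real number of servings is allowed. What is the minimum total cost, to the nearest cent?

$2.76

Check every corner: each single food scaled to meet both minima, and each pair solved so both constraints bind.
black beans only: max(14/9, 200/58) = 3.448 servings → $2.76.
edamame only: max(14/6, 200/67) = 2.985 servings → $3.58.
black beans + edamame: the both-tight solution has a negative serving — not a feasible corner.
Cheapest feasible corner: $2.76.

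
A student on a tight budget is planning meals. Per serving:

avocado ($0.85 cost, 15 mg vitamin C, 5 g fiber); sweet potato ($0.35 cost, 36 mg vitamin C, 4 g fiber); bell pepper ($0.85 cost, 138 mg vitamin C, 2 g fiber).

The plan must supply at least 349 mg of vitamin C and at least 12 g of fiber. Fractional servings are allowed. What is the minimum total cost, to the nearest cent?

$2.41

A basic optimal solution has at most two foods positive. Try each food alone and each pair with both targets met exactly.
avocado only: max(349/15, 12/5) = 23.27 servings → $19.78.
sweet potato only: max(349/36, 12/4) = 9.694 servings → $3.39.
bell pepper only: max(349/138, 12/2) = 6 servings → $5.10.
avocado + sweet potato: the both-tight solution has a negative serving — not a feasible corner.
avocado + bell pepper with both tight: 1.452 servings and 2.371 servings → $3.25.
sweet potato + bell pepper with both tight: 1.996 servings and 2.008 servings → $2.41.
So the least-cost plan costs $2.41.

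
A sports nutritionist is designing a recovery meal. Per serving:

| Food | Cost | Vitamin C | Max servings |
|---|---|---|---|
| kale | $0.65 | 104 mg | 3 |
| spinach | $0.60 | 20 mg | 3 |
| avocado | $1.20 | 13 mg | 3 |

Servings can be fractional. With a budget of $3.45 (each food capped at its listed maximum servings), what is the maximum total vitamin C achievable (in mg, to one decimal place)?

362.0 mg

Vitamin C per dollar: kale 160, spinach 33.33, avocado 10.83.
Take 3 servings of kale: spends $1.95, +312.0 mg vitamin C (running total 312.0 mg).
Take 2.5 servings of spinach: spends $1.50, +50.0 mg vitamin C (running total 362.0 mg).
Greedy by best ratio exhausts the cost allowance optimally: 362.0 mg.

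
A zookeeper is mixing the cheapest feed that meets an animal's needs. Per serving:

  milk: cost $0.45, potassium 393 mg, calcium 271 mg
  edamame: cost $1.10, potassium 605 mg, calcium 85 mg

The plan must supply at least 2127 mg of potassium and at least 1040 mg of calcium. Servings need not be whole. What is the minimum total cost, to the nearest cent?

A basic optimal solution has at most two foods positive. Try each food alone and each pair with both targets met exactly.
milk only: max(2127/393, 1040/271) = 5.412 servings → $2.44.
edamame only: max(2127/605, 1040/85) = 12.24 servings → $13.46.
milk + edamame with both tight: 3.435 servings and 1.285 servings → $2.96.
The minimum over all feasible corners is $2.44.

$2.44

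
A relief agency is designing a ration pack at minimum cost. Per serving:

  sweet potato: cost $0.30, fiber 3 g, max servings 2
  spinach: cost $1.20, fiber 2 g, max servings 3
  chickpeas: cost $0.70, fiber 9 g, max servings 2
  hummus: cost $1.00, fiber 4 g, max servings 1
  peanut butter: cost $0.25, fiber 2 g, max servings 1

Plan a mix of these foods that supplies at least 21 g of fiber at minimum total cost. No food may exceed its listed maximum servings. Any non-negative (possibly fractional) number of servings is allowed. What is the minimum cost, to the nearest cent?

Cost per g of fiber: chickpeas $0.0778, sweet potato $0.1000, peanut butter $0.1250, hummus $0.2500, spinach $0.6000.
Take 2 servings of chickpeas: +18.0 g fiber for $1.40 (total $1.40, still need 3.0 g).
Take 1 serving of sweet potato: +3.0 g fiber for $0.30 (total $1.70, still need 0.0 g).
Greedy by cheapest-per-g is optimal for a single linear constraint, so the minimum cost is $1.70.

$1.70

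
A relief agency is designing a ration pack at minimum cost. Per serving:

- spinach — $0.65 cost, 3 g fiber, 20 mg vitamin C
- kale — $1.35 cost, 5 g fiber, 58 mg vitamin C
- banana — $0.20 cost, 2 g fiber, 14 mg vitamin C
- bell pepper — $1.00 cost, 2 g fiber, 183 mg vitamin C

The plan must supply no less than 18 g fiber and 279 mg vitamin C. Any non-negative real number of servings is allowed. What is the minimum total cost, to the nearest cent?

$2.52

Two binding constraints pin down two serving amounts, so the optimal mix uses at most two foods. The candidates are each food alone (scaled to the tighter of fiber/vitamin C) and each pair with both constraints tight.
spinach only: max(18/3, 279/20) = 13.95 servings → $9.07.
kale only: max(18/5, 279/58) = 4.81 servings → $6.49.
banana only: max(18/2, 279/14) = 19.93 servings → $3.99.
bell pepper only: max(18/2, 279/183) = 9 servings → $9.00.
spinach + kale: intersection lies outside the first quadrant.
spinach + banana: the both-tight solution has a negative serving — not a feasible corner.
spinach + bell pepper with both tight: 5.375 servings and 0.9371 servings → $4.43.
kale + banana: the both-tight solution has a negative serving — not a feasible corner.
kale + bell pepper with both tight: 3.424 servings and 0.4393 servings → $5.06.
banana + bell pepper with both tight: 8.095 servings and 0.9053 servings → $2.52.
The minimum over all feasible corners is $2.52.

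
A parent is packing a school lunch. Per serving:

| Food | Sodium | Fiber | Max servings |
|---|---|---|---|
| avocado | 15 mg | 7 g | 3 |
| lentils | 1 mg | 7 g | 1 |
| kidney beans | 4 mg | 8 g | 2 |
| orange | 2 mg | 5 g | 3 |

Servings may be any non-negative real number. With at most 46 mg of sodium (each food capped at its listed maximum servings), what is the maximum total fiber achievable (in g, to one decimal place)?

52.5 g

Fiber per mg sodium: lentils 7, orange 2.5, kidney beans 2, avocado 0.4667.
Take 1 serving of lentils: uses 1 mg sodium, +7.0 g fiber (running total 7.0 g).
Take 3 servings of orange: uses 6 mg sodium, +15.0 g fiber (running total 22.0 g).
Take 2 servings of kidney beans: uses 8 mg sodium, +16.0 g fiber (running total 38.0 g).
Take 2.067 servings of avocado: uses 31 mg sodium, +14.5 g fiber (running total 52.5 g).
Filling greedily by fiber-per-mg sodium is optimal for one linear limit, giving 52.5 g.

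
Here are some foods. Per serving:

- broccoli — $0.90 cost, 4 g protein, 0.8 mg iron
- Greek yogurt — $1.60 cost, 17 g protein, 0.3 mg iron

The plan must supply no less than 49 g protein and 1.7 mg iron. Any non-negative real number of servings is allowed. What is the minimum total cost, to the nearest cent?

Check every corner: each single food scaled to meet both minima, and each pair solved so both constraints bind.
broccoli only: max(49/4, 1.7/0.8) = 12.25 servings → $11.03.
Greek yogurt only: max(49/17, 1.7/0.3) = 5.667 servings → $9.07.
broccoli + Greek yogurt with both tight: 1.145 servings and 2.613 servings → $5.21.
So the least-cost plan costs $5.21.

$5.21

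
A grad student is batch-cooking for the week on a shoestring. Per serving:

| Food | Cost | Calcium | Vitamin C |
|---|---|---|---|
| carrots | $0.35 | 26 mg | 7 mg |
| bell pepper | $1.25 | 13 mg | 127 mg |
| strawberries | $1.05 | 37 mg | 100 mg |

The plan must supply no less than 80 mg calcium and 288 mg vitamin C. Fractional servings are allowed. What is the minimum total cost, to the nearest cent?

Minimising a linear cost over {calcium ≥ 80, vitamin C ≥ 288, servings ≥ 0} — the optimum is at a vertex, using one or two foods.
carrots only: max(80/26, 288/7) = 41.14 servings → $14.40.
bell pepper only: max(80/13, 288/127) = 6.154 servings → $7.69.
strawberries only: max(80/37, 288/100) = 2.88 servings → $3.02.
carrots + bell pepper with both tight: 1.998 servings and 2.158 servings → $3.40.
carrots + strawberries: the both-tight solution has a negative serving — not a feasible corner.
bell pepper + strawberries with both tight: 0.7814 servings and 1.888 servings → $2.96.
Cheapest feasible corner: $2.96.

$2.96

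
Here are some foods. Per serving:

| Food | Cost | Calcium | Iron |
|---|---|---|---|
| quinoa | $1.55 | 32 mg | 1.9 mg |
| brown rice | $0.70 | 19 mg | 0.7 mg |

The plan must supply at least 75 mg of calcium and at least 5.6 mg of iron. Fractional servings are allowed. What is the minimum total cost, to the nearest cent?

$4.57

quinoa only: max(75/32, 5.6/1.9) = 2.947 servings → $4.57.
brown rice only: max(75/19, 5.6/0.7) = 8 servings → $5.60.
quinoa + brown rice with both targets exact would need a negative amount; discard.
The minimum over all feasible corners is $4.57.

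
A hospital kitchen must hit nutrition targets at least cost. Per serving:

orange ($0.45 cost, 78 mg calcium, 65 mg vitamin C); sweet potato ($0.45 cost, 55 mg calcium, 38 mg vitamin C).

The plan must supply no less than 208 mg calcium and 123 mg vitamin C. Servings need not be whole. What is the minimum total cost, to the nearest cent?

For a min-cost LP with two ≥-constraints, a basic feasible solution has at most two positive variables.
orange only: max(208/78, 123/65) = 2.667 servings → $1.20.
sweet potato only: max(208/55, 123/38) = 3.782 servings → $1.70.
orange + sweet potato: the both-tight solution has a negative serving — not a feasible corner.
The minimum over all feasible corners is $1.20.

$1.20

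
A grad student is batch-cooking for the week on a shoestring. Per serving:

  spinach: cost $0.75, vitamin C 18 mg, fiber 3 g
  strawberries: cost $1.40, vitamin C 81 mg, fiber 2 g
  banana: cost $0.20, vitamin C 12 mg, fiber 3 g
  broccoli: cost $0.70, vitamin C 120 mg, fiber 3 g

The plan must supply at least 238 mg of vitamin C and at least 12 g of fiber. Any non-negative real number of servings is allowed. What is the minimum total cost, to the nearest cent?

spinach only: max(238/18, 12/3) = 13.22 servings → $9.92.
strawberries only: max(238/81, 12/2) = 6 servings → $8.40.
banana only: max(238/12, 12/3) = 19.83 servings → $3.97.
broccoli only: max(238/120, 12/3) = 4 servings → $2.80.
spinach + strawberries with both tight: 2.396 servings and 2.406 servings → $5.17.
spinach + banana: intersection lies outside the first quadrant.
spinach + broccoli with both tight: 2.373 servings and 1.627 servings → $2.92.
strawberries + banana with both tight: 2.603 servings and 2.265 servings → $4.10.
strawberries + broccoli: intersection lies outside the first quadrant.
banana + broccoli with both tight: 2.241 servings and 1.759 servings → $1.68.
So the least-cost plan costs $1.68.

$1.68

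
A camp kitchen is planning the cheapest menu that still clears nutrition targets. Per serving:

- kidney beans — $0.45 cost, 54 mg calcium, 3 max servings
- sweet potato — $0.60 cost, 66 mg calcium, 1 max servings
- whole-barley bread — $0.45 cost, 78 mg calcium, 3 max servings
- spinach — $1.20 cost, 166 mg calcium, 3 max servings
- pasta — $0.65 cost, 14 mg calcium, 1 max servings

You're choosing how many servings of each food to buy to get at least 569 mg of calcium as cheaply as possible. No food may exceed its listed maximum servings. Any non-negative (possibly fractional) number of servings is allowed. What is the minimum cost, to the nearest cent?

Cost per mg of calcium: whole-barley bread $0.0058, spinach $0.0072, kidney beans $0.0083, sweet potato $0.0091, pasta $0.0464.
Take 3 servings of whole-barley bread: +234.0 mg calcium for $1.35 (total $1.35, still need 335.0 mg).
Take 2.018 servings of spinach: +335.0 mg calcium for $2.42 (total $3.77, still need 0.0 mg).
Filling from the cheapest source first is optimal under one linear minimum: $3.77.

$3.77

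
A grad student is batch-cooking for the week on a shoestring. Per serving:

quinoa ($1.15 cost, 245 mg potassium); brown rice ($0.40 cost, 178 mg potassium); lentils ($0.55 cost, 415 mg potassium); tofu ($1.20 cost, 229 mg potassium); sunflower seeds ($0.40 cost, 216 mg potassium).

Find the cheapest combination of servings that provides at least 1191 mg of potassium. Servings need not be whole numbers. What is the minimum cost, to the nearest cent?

Cost per mg of potassium: lentils $0.0013, sunflower seeds $0.0019, brown rice $0.0022, quinoa $0.0047, tofu $0.0052.
With no serving limits, use only lentils: 1191 mg / 415 mg = 2.87 servings × $0.55 = $1.58.

$1.58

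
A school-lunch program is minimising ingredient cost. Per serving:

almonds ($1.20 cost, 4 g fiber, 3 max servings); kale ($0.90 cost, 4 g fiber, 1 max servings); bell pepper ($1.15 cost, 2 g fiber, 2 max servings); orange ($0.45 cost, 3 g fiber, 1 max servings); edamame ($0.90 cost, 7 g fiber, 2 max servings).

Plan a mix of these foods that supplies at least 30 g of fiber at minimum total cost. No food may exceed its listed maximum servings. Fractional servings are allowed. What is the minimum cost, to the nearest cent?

$5.85

Cost per g of fiber: edamame $0.1286, orange $0.1500, kale $0.2250, almonds $0.3000, bell pepper $0.5750.
Take 2 servings of edamame: +14.0 g fiber for $1.80 (total $1.80, still need 16.0 g).
Take 1 serving of orange: +3.0 g fiber for $0.45 (total $2.25, still need 13.0 g).
Take 1 serving of kale: +4.0 g fiber for $0.90 (total $3.15, still need 9.0 g).
Take 2.25 servings of almonds: +9.0 g fiber for $2.70 (total $5.85, still need 0.0 g).
Greedy by cheapest-per-g is optimal for a single linear constraint, so the minimum cost is $5.85.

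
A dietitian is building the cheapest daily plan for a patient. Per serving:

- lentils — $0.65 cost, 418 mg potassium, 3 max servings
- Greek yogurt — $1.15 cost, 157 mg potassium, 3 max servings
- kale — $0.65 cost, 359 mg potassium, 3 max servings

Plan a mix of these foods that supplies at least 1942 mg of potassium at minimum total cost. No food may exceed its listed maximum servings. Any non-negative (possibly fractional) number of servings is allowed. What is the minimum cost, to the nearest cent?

Cost per mg of potassium: lentils $0.0016, kale $0.0018, Greek yogurt $0.0073.
Take 3 servings of lentils: +1254.0 mg potassium for $1.95 (total $1.95, still need 688.0 mg).
Take 1.916 servings of kale: +688.0 mg potassium for $1.25 (total $3.20, still need 0.0 mg).
Filling from the cheapest source first is optimal under one linear minimum: $3.20.

$3.20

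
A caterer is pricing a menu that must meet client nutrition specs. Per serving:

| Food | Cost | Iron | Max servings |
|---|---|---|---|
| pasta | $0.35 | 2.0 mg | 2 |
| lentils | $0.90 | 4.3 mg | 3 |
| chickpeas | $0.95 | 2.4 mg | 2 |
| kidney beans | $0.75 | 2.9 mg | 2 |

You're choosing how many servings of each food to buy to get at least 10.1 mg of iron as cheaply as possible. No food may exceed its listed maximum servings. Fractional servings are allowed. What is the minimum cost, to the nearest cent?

Cost per mg of iron: pasta $0.1750, lentils $0.2093, kidney beans $0.2586, chickpeas $0.3958.
Take 2 servings of pasta: +4.0 mg iron for $0.70 (total $0.70, still need 6.1 mg).
Take 1.419 servings of lentils: +6.1 mg iron for $1.28 (total $1.98, still need 0.0 mg).
Greedy by cheapest-per-mg is optimal for a single linear constraint, so the minimum cost is $1.98.

$1.98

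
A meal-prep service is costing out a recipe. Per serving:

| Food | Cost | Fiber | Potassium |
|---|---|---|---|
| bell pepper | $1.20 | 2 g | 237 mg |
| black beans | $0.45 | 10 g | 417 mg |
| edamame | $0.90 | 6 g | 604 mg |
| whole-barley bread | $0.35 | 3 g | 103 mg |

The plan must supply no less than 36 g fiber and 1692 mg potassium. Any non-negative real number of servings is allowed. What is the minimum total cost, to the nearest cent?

For a min-cost LP with two ≥-constraints, a basic feasible solution has at most two positive variables.
bell pepper only: max(36/2, 1692/237) = 18 servings → $21.60.
black beans only: max(36/10, 1692/417) = 4.058 servings → $1.83.
edamame only: max(36/6, 1692/604) = 6 servings → $5.40.
whole-barley bread only: max(36/3, 1692/103) = 16.43 servings → $5.75.
bell pepper + black beans with both tight: 1.242 servings and 3.352 servings → $3.00.
bell pepper + edamame: the both-tight solution has a negative serving — not a feasible corner.
bell pepper + whole-barley bread with both tight: 2.709 servings and 10.19 servings → $6.82.
black beans + edamame with both tight: 3.276 servings and 0.5393 servings → $1.96.
black beans + whole-barley bread with both targets exact would need a negative amount; discard.
edamame + whole-barley bread with both tight: 1.146 servings and 9.709 servings → $4.43.
Cheapest feasible corner: $1.83.

$1.83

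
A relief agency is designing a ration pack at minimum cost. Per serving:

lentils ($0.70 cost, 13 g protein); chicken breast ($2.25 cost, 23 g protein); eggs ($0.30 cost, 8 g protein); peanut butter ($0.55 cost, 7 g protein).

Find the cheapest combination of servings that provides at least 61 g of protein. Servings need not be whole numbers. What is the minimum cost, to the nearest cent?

$2.29

Cost per g of protein: eggs $0.0375, lentils $0.0538, peanut butter $0.0786, chicken breast $0.0978.
With no serving limits, use only eggs: 61 g / 8 g = 7.625 servings × $0.30 = $2.29.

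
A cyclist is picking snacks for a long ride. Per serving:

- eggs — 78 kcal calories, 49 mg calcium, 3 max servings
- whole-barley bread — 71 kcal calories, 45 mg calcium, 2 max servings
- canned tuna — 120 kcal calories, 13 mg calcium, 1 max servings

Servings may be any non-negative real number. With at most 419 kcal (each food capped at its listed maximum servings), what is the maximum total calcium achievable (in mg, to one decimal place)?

Calcium per kcal: whole-barley bread 0.6338, eggs 0.6282, canned tuna 0.1083.
Take 2 servings of whole-barley bread: uses 142 kcal, +90.0 mg calcium (running total 90.0 mg).
Take 3 servings of eggs: uses 234 kcal, +147.0 mg calcium (running total 237.0 mg).
Take 0.3583 servings of canned tuna: uses 43 kcal, +4.7 mg calcium (running total 241.7 mg).
Greedy by best ratio exhausts the calories allowance optimally: 241.7 mg.

241.7 mg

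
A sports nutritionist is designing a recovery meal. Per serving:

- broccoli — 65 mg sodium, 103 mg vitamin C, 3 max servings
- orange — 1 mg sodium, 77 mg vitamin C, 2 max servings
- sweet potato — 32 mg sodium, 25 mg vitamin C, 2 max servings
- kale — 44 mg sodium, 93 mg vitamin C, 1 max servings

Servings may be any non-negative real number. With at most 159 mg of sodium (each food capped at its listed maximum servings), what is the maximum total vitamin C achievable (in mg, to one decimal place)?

426.1 mg

Vitamin C per mg sodium: orange 77, kale 2.114, broccoli 1.585, sweet potato 0.7812.
Take 2 servings of orange: uses 2 mg sodium, +154.0 mg vitamin C (running total 154.0 mg).
Take 1 serving of kale: uses 44 mg sodium, +93.0 mg vitamin C (running total 247.0 mg).
Take 1.738 servings of broccoli: uses 113 mg sodium, +179.1 mg vitamin C (running total 426.1 mg).
Filling greedily by vitamin C-per-mg sodium is optimal for one linear limit, giving 426.1 mg.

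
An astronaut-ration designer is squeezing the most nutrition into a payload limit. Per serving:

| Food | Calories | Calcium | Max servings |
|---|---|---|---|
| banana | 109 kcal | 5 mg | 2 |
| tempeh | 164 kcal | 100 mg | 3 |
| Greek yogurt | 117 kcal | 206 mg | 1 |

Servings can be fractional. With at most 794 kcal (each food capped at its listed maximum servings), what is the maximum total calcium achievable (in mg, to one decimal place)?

514.5 mg

Calcium per kcal: Greek yogurt 1.761, tempeh 0.6098, banana 0.04587.
Take 1 serving of Greek yogurt: uses 117 kcal, +206.0 mg calcium (running total 206.0 mg).
Take 3 servings of tempeh: uses 492 kcal, +300.0 mg calcium (running total 506.0 mg).
Take 1.697 servings of banana: uses 185 kcal, +8.5 mg calcium (running total 514.5 mg).
Greedy by best ratio exhausts the calories allowance optimally: 514.5 mg.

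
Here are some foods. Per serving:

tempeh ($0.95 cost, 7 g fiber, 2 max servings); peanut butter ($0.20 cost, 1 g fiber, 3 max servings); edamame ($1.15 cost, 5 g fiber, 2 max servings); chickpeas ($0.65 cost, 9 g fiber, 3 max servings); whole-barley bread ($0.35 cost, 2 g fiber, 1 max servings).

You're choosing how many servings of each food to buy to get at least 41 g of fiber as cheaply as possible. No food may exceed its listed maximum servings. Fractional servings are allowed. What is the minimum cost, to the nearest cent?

Cost per g of fiber: chickpeas $0.0722, tempeh $0.1357, whole-barley bread $0.1750, peanut butter $0.2000, edamame $0.2300.
Take 3 servings of chickpeas: +27.0 g fiber for $1.95 (total $1.95, still need 14.0 g).
Take 2 servings of tempeh: +14.0 g fiber for $1.90 (total $3.85, still need 0.0 g).
Greedy by cheapest-per-g is optimal for a single linear constraint, so the minimum cost is $3.85.

$3.85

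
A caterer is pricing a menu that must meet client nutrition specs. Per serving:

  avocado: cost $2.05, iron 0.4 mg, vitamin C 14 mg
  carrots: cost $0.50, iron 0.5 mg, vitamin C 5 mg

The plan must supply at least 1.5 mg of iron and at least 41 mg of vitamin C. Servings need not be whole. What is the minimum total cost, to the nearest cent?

At the optimum either one food covers both requirements or two foods hit both targets exactly; no other combination can be cheaper.
avocado only: max(1.5/0.4, 41/14) = 3.75 servings → $7.69.
carrots only: max(1.5/0.5, 41/5) = 8.2 servings → $4.10.
avocado + carrots with both tight: 2.6 servings and 0.92 servings → $5.79.
So the least-cost plan costs $4.10.

$4.10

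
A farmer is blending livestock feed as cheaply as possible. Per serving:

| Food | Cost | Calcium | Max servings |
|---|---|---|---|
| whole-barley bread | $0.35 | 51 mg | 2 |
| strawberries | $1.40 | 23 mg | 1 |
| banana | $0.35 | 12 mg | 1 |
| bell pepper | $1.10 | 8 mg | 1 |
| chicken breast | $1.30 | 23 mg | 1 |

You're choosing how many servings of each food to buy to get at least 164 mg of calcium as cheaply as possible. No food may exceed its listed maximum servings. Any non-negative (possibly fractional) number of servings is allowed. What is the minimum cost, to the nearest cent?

Cost per mg of calcium: whole-barley bread $0.0069, banana $0.0292, chicken breast $0.0565, strawberries $0.0609, bell pepper $0.1375.
Take 2 servings of whole-barley bread: +102.0 mg calcium for $0.70 (total $0.70, still need 62.0 mg).
Take 1 serving of banana: +12.0 mg calcium for $0.35 (total $1.05, still need 50.0 mg).
Take 1 serving of chicken breast: +23.0 mg calcium for $1.30 (total $2.35, still need 27.0 mg).
Take 1 serving of strawberries: +23.0 mg calcium for $1.40 (total $3.75, still need 4.0 mg).
Take 0.5 servings of bell pepper: +4.0 mg calcium for $0.55 (total $4.30, still need 0.0 mg).
Filling from the cheapest source first is optimal under one linear minimum: $4.30.

$4.30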